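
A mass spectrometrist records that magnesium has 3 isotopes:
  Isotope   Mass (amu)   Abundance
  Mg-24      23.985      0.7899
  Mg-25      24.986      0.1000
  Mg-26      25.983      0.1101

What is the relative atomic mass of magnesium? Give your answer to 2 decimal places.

Ar = Σ fᵢ·mᵢ = 0.7899 × 23.985 + 0.1000 × 24.986 + 0.1101 × 25.983
= 18.9458 + 2.4986 + 2.8607 = 24.3051 amu

24.31 amu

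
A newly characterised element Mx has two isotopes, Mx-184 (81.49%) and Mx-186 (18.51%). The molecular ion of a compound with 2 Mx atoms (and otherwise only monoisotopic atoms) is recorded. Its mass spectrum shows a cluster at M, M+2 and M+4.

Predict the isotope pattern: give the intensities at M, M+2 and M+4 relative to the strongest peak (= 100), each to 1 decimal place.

The 2 Mx atoms are independent, so intensities follow the terms of (0.8149 + 0.1851)^2.
P(M) = 0.8149^2 = 0.664062
P(M+2) = 2 × 0.8149^1 × 0.1851^1 = 0.301676
P(M+4) = 0.1851^2 = 0.034262
The M peak is largest (0.664062); scaling to 100 gives 100.0 : 45.4 : 5.2.

100.0 : 45.4 : 5.2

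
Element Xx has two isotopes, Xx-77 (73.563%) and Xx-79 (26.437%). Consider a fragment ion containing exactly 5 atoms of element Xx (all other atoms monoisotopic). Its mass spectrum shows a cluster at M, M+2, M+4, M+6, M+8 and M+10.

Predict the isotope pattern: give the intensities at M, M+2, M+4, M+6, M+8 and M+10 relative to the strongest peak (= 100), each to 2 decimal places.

55.65 : 100.00 : 71.88 : 25.83 : 4.64 : 0.33

The 5 Xx atoms are independent, so intensities follow the terms of (0.73563 + 0.26437)^5.
P(M) = 0.73563^5 = 0.215426
P(M+2) = 5 × 0.73563^4 × 0.26437^1 = 0.387097
P(M+4) = 10 × 0.73563^3 × 0.26437^2 = 0.278229
P(M+6) = 10 × 0.73563^2 × 0.26437^3 = 0.099990
P(M+8) = 5 × 0.73563^1 × 0.26437^4 = 0.017967
P(M+10) = 0.26437^5 = 0.001291
The M+2 peak is largest (0.387097); scaling to 100 gives 55.65 : 100.00 : 71.88 : 25.83 : 4.64 : 0.33.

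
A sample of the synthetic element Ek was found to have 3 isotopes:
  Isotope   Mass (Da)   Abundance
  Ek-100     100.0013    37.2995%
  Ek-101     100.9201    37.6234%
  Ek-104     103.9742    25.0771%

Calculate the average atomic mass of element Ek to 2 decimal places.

Average mass = Σ (abundance × isotope mass) = 0.372995 × 100.0013 + 0.376234 × 100.9201 + 0.250771 × 103.9742
= 37.29998 + 37.96957 + 26.07371 = 101.34326 Da

101.34 Da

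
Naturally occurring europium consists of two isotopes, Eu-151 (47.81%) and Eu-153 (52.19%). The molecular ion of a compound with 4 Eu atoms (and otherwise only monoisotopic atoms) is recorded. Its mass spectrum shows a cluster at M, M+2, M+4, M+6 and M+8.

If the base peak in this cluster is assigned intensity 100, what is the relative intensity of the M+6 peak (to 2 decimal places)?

(0.4781 + 0.5219)^4 gives M 0.0522, M+2 0.2281, M+4 0.3736, M+6 0.2719, M+8 0.0742; the largest is M+4.
P(M+4) = C(4,2) × 0.4781^2 × 0.5219^2 = 6 × 0.22857961 × 0.27237961 = 0.373563 (base)
P(M+6) = C(4,3) × 0.4781^1 × 0.5219^3 = 4 × 0.4781 × 0.14215492 = 0.271857
Relative intensity = 0.271857 / 0.373563 × 100 = 72.77

72.77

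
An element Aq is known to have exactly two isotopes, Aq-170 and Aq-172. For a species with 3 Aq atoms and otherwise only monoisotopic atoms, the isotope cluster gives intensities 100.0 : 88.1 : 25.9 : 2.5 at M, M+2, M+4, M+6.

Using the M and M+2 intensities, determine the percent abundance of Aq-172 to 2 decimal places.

22.70%

Write p for the Aq-170 fraction. I(M+2)/I(M) = [C(3,1)·p^2·(1−p)] / p^3 = 3·(1−p)/p = 88.1/100.0 = 0.8810
(1−p)/p = 0.8810/3 = 0.2937  ⇒  p = 1/(1 + 0.2937) = 0.7730
Aq-170: 77.30%, Aq-172: 22.70%.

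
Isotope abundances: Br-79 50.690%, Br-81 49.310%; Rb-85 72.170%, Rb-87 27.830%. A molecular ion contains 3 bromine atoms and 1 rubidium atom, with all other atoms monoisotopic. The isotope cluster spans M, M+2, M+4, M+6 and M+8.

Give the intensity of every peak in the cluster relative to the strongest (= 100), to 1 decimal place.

Bromine pattern (n=3): 0.13024674 : 0.3801026 : 0.36975457 : 0.11989609
Rubidium pattern (n=1): 0.7217 : 0.2783
Convolve the two distributions (both contribute in 2-u steps):
  M: 0.13024674×0.7217 = 0.093999
  M+2: 0.13024674×0.2783 + 0.3801026×0.7217 = 0.310568
  M+4: 0.3801026×0.2783 + 0.36975457×0.7217 = 0.372634
  M+6: 0.36975457×0.2783 + 0.11989609×0.7217 = 0.189432
  M+8: 0.11989609×0.2783 = 0.033367
Scale to base peak (0.372634) = 100: 25.2 : 83.3 : 100.0 : 50.8 : 9.0

25.2 : 83.3 : 100.0 : 50.8 : 9.0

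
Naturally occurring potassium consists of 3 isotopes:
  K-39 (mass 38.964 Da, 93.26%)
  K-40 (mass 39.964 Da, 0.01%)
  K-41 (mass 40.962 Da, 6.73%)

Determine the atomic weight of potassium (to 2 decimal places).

39.10 Da

Weight each isotope mass by its fractional abundance: 0.9326 × 38.964 + 0.0001 × 39.964 + 0.0673 × 40.962
= 36.3378 + 0.0040 + 2.7567 = 39.0985 Da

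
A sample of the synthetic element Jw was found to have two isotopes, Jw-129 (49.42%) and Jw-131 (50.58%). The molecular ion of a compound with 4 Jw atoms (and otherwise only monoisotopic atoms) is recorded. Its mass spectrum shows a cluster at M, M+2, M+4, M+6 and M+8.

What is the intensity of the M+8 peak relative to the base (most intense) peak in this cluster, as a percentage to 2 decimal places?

Term probabilities: M 0.0597, M+2 0.2442, M+4 0.3749, M+6 0.2558, M+8 0.0655. Base peak = M+4.
P(M+4) = C(4,2) × 0.4942^2 × 0.5058^2 = 6 × 0.24423364 × 0.25583364 = 0.374899 (base)
P(M+8) = C(4,4) × 0.4942^0 × 0.5058^4 = 1 × 1.0000 × 0.06545085 = 0.065451
Relative intensity = 0.065451 / 0.374899 × 100 = 17.46

17.46%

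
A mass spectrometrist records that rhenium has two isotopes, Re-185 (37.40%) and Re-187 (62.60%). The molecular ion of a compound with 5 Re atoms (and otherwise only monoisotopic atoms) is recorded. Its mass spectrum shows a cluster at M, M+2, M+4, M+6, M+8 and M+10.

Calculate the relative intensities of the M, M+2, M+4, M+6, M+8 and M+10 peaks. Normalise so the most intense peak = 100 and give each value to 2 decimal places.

Expanding (0.3740 + 0.6260)^5:
P(M) = 0.3740^5 = 0.007317
P(M+2) = 5 × 0.3740^4 × 0.6260^1 = 0.061239
P(M+4) = 10 × 0.3740^3 × 0.6260^2 = 0.205005
P(M+6) = 10 × 0.3740^2 × 0.6260^3 = 0.343136
P(M+8) = 5 × 0.3740^1 × 0.6260^4 = 0.287170
P(M+10) = 0.6260^5 = 0.096133
The M+6 peak is largest (0.343136); scaling to 100 gives 2.13 : 17.85 : 59.74 : 100.00 : 83.69 : 28.02.

2.13 : 17.85 : 59.74 : 100.00 : 83.69 : 28.02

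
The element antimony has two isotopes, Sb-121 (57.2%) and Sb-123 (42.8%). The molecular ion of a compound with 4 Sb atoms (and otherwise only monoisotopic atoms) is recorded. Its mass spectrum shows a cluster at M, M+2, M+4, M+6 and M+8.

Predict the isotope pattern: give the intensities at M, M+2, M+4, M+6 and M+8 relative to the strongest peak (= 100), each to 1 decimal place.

29.8 : 89.1 : 100.0 : 49.9 : 9.3

Expanding (0.572 + 0.428)^4:
P(M) = 0.572^4 = 0.107049
P(M+2) = 4 × 0.572^3 × 0.428^1 = 0.320400
P(M+4) = 6 × 0.572^2 × 0.428^2 = 0.359609
P(M+6) = 4 × 0.572^1 × 0.428^3 = 0.179385
P(M+8) = 0.428^4 = 0.033556
The M+4 peak is largest (0.359609); scaling to 100 gives 29.8 : 89.1 : 100.0 : 49.9 : 9.3.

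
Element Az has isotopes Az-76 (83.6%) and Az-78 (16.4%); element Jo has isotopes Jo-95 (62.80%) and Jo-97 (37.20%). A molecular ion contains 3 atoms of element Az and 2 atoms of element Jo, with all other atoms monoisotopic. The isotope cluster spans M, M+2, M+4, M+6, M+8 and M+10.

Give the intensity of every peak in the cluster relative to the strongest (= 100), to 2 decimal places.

56.39 : 100.00 : 65.62 : 19.78 : 2.79 : 0.15

Element Az pattern (n=3): 0.58427706 : 0.34385683 : 0.06745517 : 0.00441094
Element Jo pattern (n=2): 0.394384 : 0.467232 : 0.138384
Convolve the two distributions (both contribute in 2-u steps):
  M: 0.58427706×0.394384 = 0.230430
  M+2: 0.58427706×0.467232 + 0.34385683×0.394384 = 0.408605
  M+4: 0.58427706×0.138384 + 0.34385683×0.467232 + 0.06745517×0.394384 = 0.268119
  M+6: 0.34385683×0.138384 + 0.06745517×0.467232 + 0.00441094×0.394384 = 0.080841
  M+8: 0.06745517×0.138384 + 0.00441094×0.467232 = 0.011396
  M+10: 0.00441094×0.138384 = 0.000610
Scale to base peak (0.408605) = 100: 56.39 : 100.00 : 65.62 : 19.78 : 2.79 : 0.15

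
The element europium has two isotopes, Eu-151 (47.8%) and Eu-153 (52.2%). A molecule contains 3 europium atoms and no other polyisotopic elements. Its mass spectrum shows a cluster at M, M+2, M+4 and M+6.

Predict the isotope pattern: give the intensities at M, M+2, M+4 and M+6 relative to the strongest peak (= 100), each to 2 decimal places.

27.95 : 91.57 : 100.00 : 36.40

Expanding (0.478 + 0.522)^3:
P(M) = 0.478^3 = 0.109215
P(M+2) = 3 × 0.478^2 × 0.522^1 = 0.357806
P(M+4) = 3 × 0.478^1 × 0.522^2 = 0.390742
P(M+6) = 0.522^3 = 0.142237
The M+4 peak is largest (0.390742); scaling to 100 gives 27.95 : 91.57 : 100.00 : 36.40.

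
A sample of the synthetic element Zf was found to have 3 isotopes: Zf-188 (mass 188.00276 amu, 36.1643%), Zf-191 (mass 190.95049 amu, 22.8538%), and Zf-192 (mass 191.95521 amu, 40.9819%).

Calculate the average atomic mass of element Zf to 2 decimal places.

The abundance-weighted mean is 0.361643 × 188.00276 + 0.228538 × 190.95049 + 0.409819 × 191.95521
= 67.989882 + 43.639443 + 78.666892 = 190.296217 amu

190.30 amu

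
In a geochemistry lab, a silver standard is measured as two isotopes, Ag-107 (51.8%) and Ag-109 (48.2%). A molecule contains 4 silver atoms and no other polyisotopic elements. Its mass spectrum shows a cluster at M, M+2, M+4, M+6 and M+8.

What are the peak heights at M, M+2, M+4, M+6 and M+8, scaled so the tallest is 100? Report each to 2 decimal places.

19.25 : 71.65 : 100.00 : 62.03 : 14.43

Expanding (0.518 + 0.482)^4:
P(M) = 0.518^4 = 0.071998
P(M+2) = 4 × 0.518^3 × 0.482^1 = 0.267976
P(M+4) = 6 × 0.518^2 × 0.482^2 = 0.374029
P(M+6) = 4 × 0.518^1 × 0.482^3 = 0.232023
P(M+8) = 0.482^4 = 0.053974
The M+4 peak is largest (0.374029); scaling to 100 gives 19.25 : 71.65 : 100.00 : 62.03 : 14.43.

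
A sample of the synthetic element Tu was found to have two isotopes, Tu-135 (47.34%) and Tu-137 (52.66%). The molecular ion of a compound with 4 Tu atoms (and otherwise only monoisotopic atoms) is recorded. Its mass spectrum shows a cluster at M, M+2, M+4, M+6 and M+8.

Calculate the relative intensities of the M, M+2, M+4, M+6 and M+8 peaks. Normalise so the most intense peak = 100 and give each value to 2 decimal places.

Each Tu atom is independently Tu-135 (p = 0.4734) or Tu-137 (q = 0.5266); the cluster is the binomial expansion (p + q)^4.
P(M) = 0.4734^4 = 0.050224
P(M+2) = 4 × 0.4734^3 × 0.5266^1 = 0.223473
P(M+4) = 6 × 0.4734^2 × 0.5266^2 = 0.372880
P(M+6) = 4 × 0.4734^1 × 0.5266^3 = 0.276523
P(M+8) = 0.5266^4 = 0.076899
The M+4 peak is largest (0.372880); scaling to 100 gives 13.47 : 59.93 : 100.00 : 74.16 : 20.62.

13.47 : 59.93 : 100.00 : 74.16 : 20.62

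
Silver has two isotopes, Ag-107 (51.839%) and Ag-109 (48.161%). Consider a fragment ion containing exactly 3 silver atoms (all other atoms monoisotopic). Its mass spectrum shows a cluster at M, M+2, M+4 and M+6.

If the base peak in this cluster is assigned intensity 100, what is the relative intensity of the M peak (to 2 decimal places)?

35.88

(0.51839 + 0.48161)^3 gives M 0.1393, M+2 0.3883, M+4 0.3607, M+6 0.1117; the largest is M+2.
P(M+2) = C(3,1) × 0.51839^2 × 0.48161^1 = 3 × 0.26872819 × 0.48161 = 0.388267 (base)
P(M) = C(3,0) × 0.51839^3 × 0.48161^0 = 1 × 0.13930601 × 1.0000 = 0.139306
Relative intensity = 0.139306 / 0.388267 × 100 = 35.88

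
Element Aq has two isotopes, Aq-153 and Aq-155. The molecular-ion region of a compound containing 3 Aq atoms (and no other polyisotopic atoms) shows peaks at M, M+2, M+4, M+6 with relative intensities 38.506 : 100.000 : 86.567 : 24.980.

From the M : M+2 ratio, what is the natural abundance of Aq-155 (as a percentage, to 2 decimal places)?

46.40%

If p is the fraction of Aq that is Aq-153, then I(M+2)/I(M) = [C(3,1)·p^2·(1−p)] / p^3 = 3·(1−p)/p = 100.000/38.506 = 2.5970
(1−p)/p = 2.5970/3 = 0.8657  ⇒  p = 1/(1 + 0.8657) = 0.5360
Aq-153: 53.60%, Aq-155: 46.40%.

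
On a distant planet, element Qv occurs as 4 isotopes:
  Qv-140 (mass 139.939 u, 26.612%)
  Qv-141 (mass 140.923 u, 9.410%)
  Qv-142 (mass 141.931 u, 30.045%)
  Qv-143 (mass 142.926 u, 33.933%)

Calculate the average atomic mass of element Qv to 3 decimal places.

Weight each isotope mass by its fractional abundance: 0.26612 × 139.939 + 0.09410 × 140.923 + 0.30045 × 141.931 + 0.33933 × 142.926
= 37.2406 + 13.2609 + 42.6432 + 48.4991 = 141.6438 u

141.644 u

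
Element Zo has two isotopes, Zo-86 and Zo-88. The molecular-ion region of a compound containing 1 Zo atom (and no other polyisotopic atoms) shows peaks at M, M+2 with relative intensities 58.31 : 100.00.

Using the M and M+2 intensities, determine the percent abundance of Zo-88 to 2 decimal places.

Let p = fractional abundance of Zo-86. I(M+2)/I(M) = [C(1,1)·p^0·(1−p)] / p^1 = 1·(1−p)/p = 100.00/58.31 = 1.7150
(1−p)/p = 1.7150/1 = 1.7150  ⇒  p = 1/(1 + 1.7150) = 0.3683
Zo-86: 36.83%, Zo-88: 63.17%.

63.17%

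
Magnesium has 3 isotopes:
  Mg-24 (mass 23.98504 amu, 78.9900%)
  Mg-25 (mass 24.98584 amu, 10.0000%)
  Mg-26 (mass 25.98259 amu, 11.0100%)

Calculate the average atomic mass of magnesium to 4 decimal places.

24.3051 amu

Weight each isotope mass by its fractional abundance: 0.789900 × 23.98504 + 0.100000 × 24.98584 + 0.110100 × 25.98259
= 18.945783 + 2.498584 + 2.860683 = 24.305050 amu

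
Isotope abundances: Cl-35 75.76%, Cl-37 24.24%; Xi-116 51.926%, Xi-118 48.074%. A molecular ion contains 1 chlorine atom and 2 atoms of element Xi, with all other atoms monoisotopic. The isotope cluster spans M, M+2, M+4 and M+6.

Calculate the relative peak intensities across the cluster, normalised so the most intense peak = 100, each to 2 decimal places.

46.05 : 100.00 : 66.75 : 12.63

Chlorine pattern (n=1): 0.7576 : 0.2424
Element Xi pattern (n=2): 0.26963095 : 0.4992581 : 0.23111095
Convolve the two distributions (both contribute in 2-u steps):
  M: 0.7576×0.26963095 = 0.204272
  M+2: 0.7576×0.4992581 + 0.2424×0.26963095 = 0.443596
  M+4: 0.7576×0.23111095 + 0.2424×0.4992581 = 0.296110
  M+6: 0.2424×0.23111095 = 0.056021
Scale to base peak (0.443596) = 100: 46.05 : 100.00 : 66.75 : 12.63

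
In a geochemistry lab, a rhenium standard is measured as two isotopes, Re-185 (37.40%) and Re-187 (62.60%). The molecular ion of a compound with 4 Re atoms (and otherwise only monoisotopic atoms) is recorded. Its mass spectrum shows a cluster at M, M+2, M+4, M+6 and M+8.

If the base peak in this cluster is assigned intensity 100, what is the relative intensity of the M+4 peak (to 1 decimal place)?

(0.3740 + 0.6260)^4 gives M 0.0196, M+2 0.1310, M+4 0.3289, M+6 0.3670, M+8 0.1536; the largest is M+6.
P(M+6) = C(4,3) × 0.3740^1 × 0.6260^3 = 4 × 0.3740 × 0.24531438 = 0.366990 (base)
P(M+4) = C(4,2) × 0.3740^2 × 0.6260^2 = 6 × 0.139876 × 0.391876 = 0.328884
Relative intensity = 0.328884 / 0.366990 × 100 = 89.6

89.6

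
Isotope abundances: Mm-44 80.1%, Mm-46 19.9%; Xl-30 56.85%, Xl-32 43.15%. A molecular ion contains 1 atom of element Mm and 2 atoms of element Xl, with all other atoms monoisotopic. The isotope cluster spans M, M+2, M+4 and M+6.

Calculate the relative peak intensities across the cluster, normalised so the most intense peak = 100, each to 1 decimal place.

Element Mm pattern (n=1): 0.8010 : 0.1990
Element Xl pattern (n=2): 0.32319225 : 0.4906155 : 0.18619225
Convolve the two distributions (both contribute in 2-u steps):
  M: 0.8010×0.32319225 = 0.258877
  M+2: 0.8010×0.4906155 + 0.1990×0.32319225 = 0.457298
  M+4: 0.8010×0.18619225 + 0.1990×0.4906155 = 0.246772
  M+6: 0.1990×0.18619225 = 0.037052
Scale to base peak (0.457298) = 100: 56.6 : 100.0 : 54.0 : 8.1

56.6 : 100.0 : 54.0 : 8.1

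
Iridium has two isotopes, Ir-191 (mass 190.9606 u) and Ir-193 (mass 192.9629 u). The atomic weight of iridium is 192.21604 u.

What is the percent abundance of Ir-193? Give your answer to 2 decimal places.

62.70%

With x = fraction of Ir-191 (so Ir-193 is 1 − x):
190.9606·x + 192.9629·(1 − x) = 192.21604
(190.9606 − 192.9629)·x = 192.21604 − 192.9629
x = -0.74686 / -2.0023 = 0.37300 → 37.30% Ir-191, 62.70% Ir-193.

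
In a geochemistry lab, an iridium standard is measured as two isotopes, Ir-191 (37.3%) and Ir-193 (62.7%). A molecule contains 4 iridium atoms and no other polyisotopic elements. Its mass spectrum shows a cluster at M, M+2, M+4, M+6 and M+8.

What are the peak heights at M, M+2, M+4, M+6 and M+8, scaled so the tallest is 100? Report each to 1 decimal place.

Each Ir atom is independently Ir-191 (p = 0.373) or Ir-193 (q = 0.627); the cluster is the binomial expansion (p + q)^4.
P(M) = 0.373^4 = 0.019357
P(M+2) = 4 × 0.373^3 × 0.627^1 = 0.130153
P(M+4) = 6 × 0.373^2 × 0.627^2 = 0.328174
P(M+6) = 4 × 0.373^1 × 0.627^3 = 0.367766
P(M+8) = 0.627^4 = 0.154550
The M+6 peak is largest (0.367766); scaling to 100 gives 5.3 : 35.4 : 89.2 : 100.0 : 42.0.

5.3 : 35.4 : 89.2 : 100.0 : 42.0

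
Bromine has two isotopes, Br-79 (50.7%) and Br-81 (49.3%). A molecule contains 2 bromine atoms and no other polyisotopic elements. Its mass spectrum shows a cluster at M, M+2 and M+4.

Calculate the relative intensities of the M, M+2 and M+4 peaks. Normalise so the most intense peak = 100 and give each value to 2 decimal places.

51.42 : 100.00 : 48.62

Expanding (0.507 + 0.493)^2:
P(M) = 0.507^2 = 0.257049
P(M+2) = 2 × 0.507^1 × 0.493^1 = 0.499902
P(M+4) = 0.493^2 = 0.243049
The M+2 peak is largest (0.499902); scaling to 100 gives 51.42 : 100.00 : 48.62.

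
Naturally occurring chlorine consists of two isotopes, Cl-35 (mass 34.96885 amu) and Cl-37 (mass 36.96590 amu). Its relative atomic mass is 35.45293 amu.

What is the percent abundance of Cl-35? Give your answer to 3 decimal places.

75.760%

With x = fraction of Cl-35 (so Cl-37 is 1 − x):
34.96885·x + 36.96590·(1 − x) = 35.45293
(34.96885 − 36.96590)·x = 35.45293 − 36.96590
x = -1.51297 / -1.99705 = 0.75760 → 75.760% Cl-35, 24.240% Cl-37.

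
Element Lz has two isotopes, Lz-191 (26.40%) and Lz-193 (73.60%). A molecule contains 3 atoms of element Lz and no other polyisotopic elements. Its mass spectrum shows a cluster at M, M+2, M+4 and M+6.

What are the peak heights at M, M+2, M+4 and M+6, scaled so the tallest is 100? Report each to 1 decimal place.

4.3 : 35.9 : 100.0 : 92.9

Each Lz atom is independently Lz-191 (p = 0.2640) or Lz-193 (q = 0.7360); the cluster is the binomial expansion (p + q)^3.
P(M) = 0.2640^3 = 0.018400
P(M+2) = 3 × 0.2640^2 × 0.7360^1 = 0.153889
P(M+4) = 3 × 0.2640^1 × 0.7360^2 = 0.429023
P(M+6) = 0.7360^3 = 0.398688
The M+4 peak is largest (0.429023); scaling to 100 gives 4.3 : 35.9 : 100.0 : 92.9.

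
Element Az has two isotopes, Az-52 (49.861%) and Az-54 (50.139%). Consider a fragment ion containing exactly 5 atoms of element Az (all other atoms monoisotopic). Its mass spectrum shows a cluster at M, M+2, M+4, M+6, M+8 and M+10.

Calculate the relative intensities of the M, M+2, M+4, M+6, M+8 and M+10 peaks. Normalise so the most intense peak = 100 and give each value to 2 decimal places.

9.83 : 49.45 : 99.45 : 100.00 : 50.28 : 10.11

Each Az atom is independently Az-52 (p = 0.49861) or Az-54 (q = 0.50139); the cluster is the binomial expansion (p + q)^5.
P(M) = 0.49861^5 = 0.030818
P(M+2) = 5 × 0.49861^4 × 0.50139^1 = 0.154949
P(M+4) = 10 × 0.49861^3 × 0.50139^2 = 0.311626
P(M+6) = 10 × 0.49861^2 × 0.50139^3 = 0.313364
P(M+8) = 5 × 0.49861^1 × 0.50139^4 = 0.157556
P(M+10) = 0.50139^5 = 0.031687
The M+6 peak is largest (0.313364); scaling to 100 gives 9.83 : 49.45 : 99.45 : 100.00 : 50.28 : 10.11.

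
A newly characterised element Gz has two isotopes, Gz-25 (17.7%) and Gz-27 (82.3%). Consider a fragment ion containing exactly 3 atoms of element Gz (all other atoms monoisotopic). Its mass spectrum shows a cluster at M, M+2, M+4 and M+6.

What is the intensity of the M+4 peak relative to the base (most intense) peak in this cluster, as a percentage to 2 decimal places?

Binomial terms of (0.177 + 0.823)^3: M 0.0055, M+2 0.0774, M+4 0.3597, M+6 0.5574 → M+6 is the base peak.
P(M+6) = C(3,3) × 0.177^0 × 0.823^3 = 1 × 1.0000 × 0.55744177 = 0.557442 (base)
P(M+4) = C(3,2) × 0.177^1 × 0.823^2 = 3 × 0.1770 × 0.677329 = 0.359662
Relative intensity = 0.359662 / 0.557442 × 100 = 64.52

64.52%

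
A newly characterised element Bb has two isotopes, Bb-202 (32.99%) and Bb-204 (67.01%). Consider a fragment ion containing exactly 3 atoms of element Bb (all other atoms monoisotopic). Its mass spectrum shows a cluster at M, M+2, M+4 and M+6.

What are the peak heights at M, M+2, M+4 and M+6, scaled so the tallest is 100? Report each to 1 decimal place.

8.1 : 49.2 : 100.0 : 67.7

Each Bb atom is independently Bb-202 (p = 0.3299) or Bb-204 (q = 0.6701); the cluster is the binomial expansion (p + q)^3.
P(M) = 0.3299^3 = 0.035904
P(M+2) = 3 × 0.3299^2 × 0.6701^1 = 0.218789
P(M+4) = 3 × 0.3299^1 × 0.6701^2 = 0.444409
P(M+6) = 0.6701^3 = 0.300898
The M+4 peak is largest (0.444409); scaling to 100 gives 8.1 : 49.2 : 100.0 : 67.7.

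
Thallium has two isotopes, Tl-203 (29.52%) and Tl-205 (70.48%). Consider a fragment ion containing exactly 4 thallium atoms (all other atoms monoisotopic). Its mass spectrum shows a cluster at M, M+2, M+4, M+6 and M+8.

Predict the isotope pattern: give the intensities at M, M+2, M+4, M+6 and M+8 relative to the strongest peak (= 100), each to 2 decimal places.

Expanding (0.2952 + 0.7048)^4:
P(M) = 0.2952^4 = 0.007594
P(M+2) = 4 × 0.2952^3 × 0.7048^1 = 0.072523
P(M+4) = 6 × 0.2952^2 × 0.7048^2 = 0.259726
P(M+6) = 4 × 0.2952^1 × 0.7048^3 = 0.413403
P(M+8) = 0.7048^4 = 0.246754
The M+6 peak is largest (0.413403); scaling to 100 gives 1.84 : 17.54 : 62.83 : 100.00 : 59.69.

1.84 : 17.54 : 62.83 : 100.00 : 59.69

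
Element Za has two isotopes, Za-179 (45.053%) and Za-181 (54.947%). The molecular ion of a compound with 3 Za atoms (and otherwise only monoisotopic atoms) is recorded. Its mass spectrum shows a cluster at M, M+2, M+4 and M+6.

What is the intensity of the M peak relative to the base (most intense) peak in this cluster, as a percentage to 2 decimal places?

Term probabilities: M 0.0914, M+2 0.3346, M+4 0.4081, M+6 0.1659. Base peak = M+4.
P(M+4) = C(3,2) × 0.45053^1 × 0.54947^2 = 3 × 0.45053 × 0.30191728 = 0.408068 (base)
P(M) = C(3,0) × 0.45053^3 × 0.54947^0 = 1 × 0.09144735 × 1.0000 = 0.091447
Relative intensity = 0.091447 / 0.408068 × 100 = 22.41

22.41%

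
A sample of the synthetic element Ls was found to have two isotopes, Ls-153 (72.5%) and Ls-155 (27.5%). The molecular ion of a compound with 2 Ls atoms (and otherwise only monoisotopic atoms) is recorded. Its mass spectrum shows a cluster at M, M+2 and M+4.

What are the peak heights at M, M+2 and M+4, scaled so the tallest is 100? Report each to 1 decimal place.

Each Ls atom is independently Ls-153 (p = 0.725) or Ls-155 (q = 0.275); the cluster is the binomial expansion (p + q)^2.
P(M) = 0.725^2 = 0.525625
P(M+2) = 2 × 0.725^1 × 0.275^1 = 0.398750
P(M+4) = 0.275^2 = 0.075625
The M peak is largest (0.525625); scaling to 100 gives 100.0 : 75.9 : 14.4.

100.0 : 75.9 : 14.4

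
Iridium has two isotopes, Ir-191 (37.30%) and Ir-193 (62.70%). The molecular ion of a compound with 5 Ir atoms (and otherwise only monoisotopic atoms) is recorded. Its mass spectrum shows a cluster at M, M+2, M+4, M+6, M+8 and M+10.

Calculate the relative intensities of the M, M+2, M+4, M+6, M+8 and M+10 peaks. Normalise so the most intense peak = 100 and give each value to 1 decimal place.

Expanding (0.3730 + 0.6270)^5:
P(M) = 0.3730^5 = 0.007220
P(M+2) = 5 × 0.3730^4 × 0.6270^1 = 0.060684
P(M+4) = 10 × 0.3730^3 × 0.6270^2 = 0.204015
P(M+6) = 10 × 0.3730^2 × 0.6270^3 = 0.342942
P(M+8) = 5 × 0.3730^1 × 0.6270^4 = 0.288237
P(M+10) = 0.6270^5 = 0.096903
The M+6 peak is largest (0.342942); scaling to 100 gives 2.1 : 17.7 : 59.5 : 100.0 : 84.0 : 28.3.

2.1 : 17.7 : 59.5 : 100.0 : 84.0 : 28.3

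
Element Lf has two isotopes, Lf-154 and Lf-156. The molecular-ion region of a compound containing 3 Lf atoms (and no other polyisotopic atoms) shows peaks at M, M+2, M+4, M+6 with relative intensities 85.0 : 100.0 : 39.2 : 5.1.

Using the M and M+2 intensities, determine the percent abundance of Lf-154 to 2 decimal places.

71.83%

Write p for the Lf-154 fraction. I(M+2)/I(M) = [C(3,1)·p^2·(1−p)] / p^3 = 3·(1−p)/p = 100.0/85.0 = 1.1765
(1−p)/p = 1.1765/3 = 0.3922  ⇒  p = 1/(1 + 0.3922) = 0.7183
Lf-154: 71.83%, Lf-156: 28.17%.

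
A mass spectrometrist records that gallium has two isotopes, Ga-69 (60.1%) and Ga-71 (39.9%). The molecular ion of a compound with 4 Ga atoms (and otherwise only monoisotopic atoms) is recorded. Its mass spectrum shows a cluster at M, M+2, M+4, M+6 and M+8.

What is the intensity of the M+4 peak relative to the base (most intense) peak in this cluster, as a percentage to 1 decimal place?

99.6%

(0.601 + 0.399)^4 gives M 0.1305, M+2 0.3465, M+4 0.3450, M+6 0.1527, M+8 0.0253; the largest is M+2.
P(M+2) = C(4,1) × 0.601^3 × 0.399^1 = 4 × 0.2170818 × 0.3990 = 0.346463 (base)
P(M+4) = C(4,2) × 0.601^2 × 0.399^2 = 6 × 0.361201 × 0.159201 = 0.345021
Relative intensity = 0.345021 / 0.346463 × 100 = 99.6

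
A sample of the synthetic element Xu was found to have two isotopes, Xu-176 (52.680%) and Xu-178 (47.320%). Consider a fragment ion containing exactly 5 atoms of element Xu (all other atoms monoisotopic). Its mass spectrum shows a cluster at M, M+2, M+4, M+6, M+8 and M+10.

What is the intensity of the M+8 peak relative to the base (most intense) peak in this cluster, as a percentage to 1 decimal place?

40.3%

(0.52680 + 0.47320)^5 gives M 0.0406, M+2 0.1822, M+4 0.3274, M+6 0.2941, M+8 0.1321, M+10 0.0237; the largest is M+4.
P(M+4) = C(5,2) × 0.52680^3 × 0.47320^2 = 10 × 0.14619661 × 0.22391824 = 0.327361 (base)
P(M+8) = C(5,4) × 0.52680^1 × 0.47320^4 = 5 × 0.5268 × 0.05013938 = 0.132067
Relative intensity = 0.132067 / 0.327361 × 100 = 40.3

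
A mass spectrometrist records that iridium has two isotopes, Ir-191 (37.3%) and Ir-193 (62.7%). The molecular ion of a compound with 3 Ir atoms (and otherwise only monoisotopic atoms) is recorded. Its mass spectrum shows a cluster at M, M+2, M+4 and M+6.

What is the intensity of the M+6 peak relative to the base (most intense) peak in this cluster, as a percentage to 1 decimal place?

(0.373 + 0.627)^3 gives M 0.0519, M+2 0.2617, M+4 0.4399, M+6 0.2465; the largest is M+4.
P(M+4) = C(3,2) × 0.373^1 × 0.627^2 = 3 × 0.3730 × 0.393129 = 0.439911 (base)
P(M+6) = C(3,3) × 0.373^0 × 0.627^3 = 1 × 1.0000 × 0.24649188 = 0.246492
Relative intensity = 0.246492 / 0.439911 × 100 = 56.0

56.0%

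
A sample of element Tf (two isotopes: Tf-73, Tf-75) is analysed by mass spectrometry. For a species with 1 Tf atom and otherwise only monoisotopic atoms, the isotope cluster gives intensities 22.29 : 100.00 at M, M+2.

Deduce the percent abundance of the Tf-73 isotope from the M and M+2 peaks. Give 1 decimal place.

18.2%

Let p = fractional abundance of Tf-73. I(M+2)/I(M) = [C(1,1)·p^0·(1−p)] / p^1 = 1·(1−p)/p = 100.00/22.29 = 4.4863
(1−p)/p = 4.4863/1 = 4.4863  ⇒  p = 1/(1 + 4.4863) = 0.1823
Tf-73: 18.2%, Tf-75: 81.8%.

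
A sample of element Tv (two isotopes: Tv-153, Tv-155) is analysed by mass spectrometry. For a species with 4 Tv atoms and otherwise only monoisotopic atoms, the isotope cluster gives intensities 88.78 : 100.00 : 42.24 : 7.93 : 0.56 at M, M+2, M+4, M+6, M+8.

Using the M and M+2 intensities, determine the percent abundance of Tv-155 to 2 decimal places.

Write p for the Tv-153 fraction. I(M+2)/I(M) = [C(4,1)·p^3·(1−p)] / p^4 = 4·(1−p)/p = 100.00/88.78 = 1.1264
(1−p)/p = 1.1264/4 = 0.2816  ⇒  p = 1/(1 + 0.2816) = 0.7803
Tv-153: 78.03%, Tv-155: 21.97%.

21.97%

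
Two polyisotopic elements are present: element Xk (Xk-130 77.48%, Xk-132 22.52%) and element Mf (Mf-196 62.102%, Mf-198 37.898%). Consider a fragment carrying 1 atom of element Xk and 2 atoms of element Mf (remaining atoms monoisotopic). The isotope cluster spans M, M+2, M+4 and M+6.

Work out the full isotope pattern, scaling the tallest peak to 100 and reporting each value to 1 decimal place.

Element Xk pattern (n=1): 0.7748 : 0.2252
Element Mf pattern (n=2): 0.38566584 : 0.47070832 : 0.14362584
Convolve the two distributions (both contribute in 2-u steps):
  M: 0.7748×0.38566584 = 0.298814
  M+2: 0.7748×0.47070832 + 0.2252×0.38566584 = 0.451557
  M+4: 0.7748×0.14362584 + 0.2252×0.47070832 = 0.217285
  M+6: 0.2252×0.14362584 = 0.032345
Scale to base peak (0.451557) = 100: 66.2 : 100.0 : 48.1 : 7.2

66.2 : 100.0 : 48.1 : 7.2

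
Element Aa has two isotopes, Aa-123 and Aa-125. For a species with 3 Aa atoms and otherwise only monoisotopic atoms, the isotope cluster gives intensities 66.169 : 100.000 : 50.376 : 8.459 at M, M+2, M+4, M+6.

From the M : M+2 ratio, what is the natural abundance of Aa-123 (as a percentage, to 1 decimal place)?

66.5%

Write p for the Aa-123 fraction. I(M+2)/I(M) = [C(3,1)·p^2·(1−p)] / p^3 = 3·(1−p)/p = 100.000/66.169 = 1.5113
(1−p)/p = 1.5113/3 = 0.5038  ⇒  p = 1/(1 + 0.5038) = 0.6650
Aa-123: 66.5%, Aa-125: 33.5%.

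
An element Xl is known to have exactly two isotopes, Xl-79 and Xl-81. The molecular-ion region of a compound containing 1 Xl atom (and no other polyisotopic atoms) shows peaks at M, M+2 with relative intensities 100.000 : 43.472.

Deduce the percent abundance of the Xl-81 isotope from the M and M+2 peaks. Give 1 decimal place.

30.3%

If p is the fraction of Xl that is Xl-79, then I(M+2)/I(M) = [C(1,1)·p^0·(1−p)] / p^1 = 1·(1−p)/p = 43.472/100.000 = 0.4347
(1−p)/p = 0.4347/1 = 0.4347  ⇒  p = 1/(1 + 0.4347) = 0.6970
Xl-79: 69.7%, Xl-81: 30.3%.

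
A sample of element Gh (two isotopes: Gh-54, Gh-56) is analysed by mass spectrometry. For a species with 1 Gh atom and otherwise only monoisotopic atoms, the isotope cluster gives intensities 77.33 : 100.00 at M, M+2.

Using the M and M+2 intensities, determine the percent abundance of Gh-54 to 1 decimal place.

Let p = fractional abundance of Gh-54. I(M+2)/I(M) = [C(1,1)·p^0·(1−p)] / p^1 = 1·(1−p)/p = 100.00/77.33 = 1.2932
(1−p)/p = 1.2932/1 = 1.2932  ⇒  p = 1/(1 + 1.2932) = 0.4361
Gh-54: 43.6%, Gh-56: 56.4%.

43.6%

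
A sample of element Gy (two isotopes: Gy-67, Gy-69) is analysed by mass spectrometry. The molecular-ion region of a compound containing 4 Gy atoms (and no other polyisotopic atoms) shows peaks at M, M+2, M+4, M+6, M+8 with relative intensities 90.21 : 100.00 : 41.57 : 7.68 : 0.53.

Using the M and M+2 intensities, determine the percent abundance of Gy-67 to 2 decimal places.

Let p = fractional abundance of Gy-67. I(M+2)/I(M) = [C(4,1)·p^3·(1−p)] / p^4 = 4·(1−p)/p = 100.00/90.21 = 1.1085
(1−p)/p = 1.1085/4 = 0.2771  ⇒  p = 1/(1 + 0.2771) = 0.7830
Gy-67: 78.30%, Gy-69: 21.70%.

78.30%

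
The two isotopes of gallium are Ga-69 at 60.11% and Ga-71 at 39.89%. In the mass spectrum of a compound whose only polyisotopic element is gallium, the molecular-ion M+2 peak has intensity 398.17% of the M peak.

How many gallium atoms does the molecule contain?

For n independent Ga atoms, I(M+2)/I(M) = n · (abundance Ga-71) / (abundance Ga-69) = n · 0.3989/0.6011.
n = 3.9817 × 0.6011/0.3989 = 6.00 ≈ 6

6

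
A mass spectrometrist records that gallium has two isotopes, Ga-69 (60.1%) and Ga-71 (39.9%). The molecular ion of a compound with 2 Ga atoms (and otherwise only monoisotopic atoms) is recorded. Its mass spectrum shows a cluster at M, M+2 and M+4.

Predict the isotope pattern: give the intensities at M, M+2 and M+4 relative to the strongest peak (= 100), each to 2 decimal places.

Each Ga atom is independently Ga-69 (p = 0.601) or Ga-71 (q = 0.399); the cluster is the binomial expansion (p + q)^2.
P(M) = 0.601^2 = 0.361201
P(M+2) = 2 × 0.601^1 × 0.399^1 = 0.479598
P(M+4) = 0.399^2 = 0.159201
The M+2 peak is largest (0.479598); scaling to 100 gives 75.31 : 100.00 : 33.19.

75.31 : 100.00 : 33.19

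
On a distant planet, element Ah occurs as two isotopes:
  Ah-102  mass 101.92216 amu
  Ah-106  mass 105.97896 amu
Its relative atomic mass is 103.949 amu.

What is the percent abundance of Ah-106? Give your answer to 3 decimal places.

49.962%

Writing the weighted mean with unknown fraction x of Ah-102:
101.92216·x + 105.97896·(1 − x) = 103.949
(101.92216 − 105.97896)·x = 103.949 − 105.97896
x = -2.02996 / -4.05680 = 0.50038 → 50.038% Ah-102, 49.962% Ah-106.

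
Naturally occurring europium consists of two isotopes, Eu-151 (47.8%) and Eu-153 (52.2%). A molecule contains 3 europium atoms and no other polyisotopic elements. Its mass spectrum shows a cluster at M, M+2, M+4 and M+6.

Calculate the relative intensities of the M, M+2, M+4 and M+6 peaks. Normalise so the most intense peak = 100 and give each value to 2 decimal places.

The 3 Eu atoms are independent, so intensities follow the terms of (0.478 + 0.522)^3.
P(M) = 0.478^3 = 0.109215
P(M+2) = 3 × 0.478^2 × 0.522^1 = 0.357806
P(M+4) = 3 × 0.478^1 × 0.522^2 = 0.390742
P(M+6) = 0.522^3 = 0.142237
The M+4 peak is largest (0.390742); scaling to 100 gives 27.95 : 91.57 : 100.00 : 36.40.

27.95 : 91.57 : 100.00 : 36.40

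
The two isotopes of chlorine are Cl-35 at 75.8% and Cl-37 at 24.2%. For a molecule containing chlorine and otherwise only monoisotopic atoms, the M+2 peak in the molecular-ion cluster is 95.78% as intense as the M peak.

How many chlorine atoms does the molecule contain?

The M+2/M ratio from n Cl atoms is n · q/p = n · 0.242/0.758.
n = 0.9578 × 0.758/0.242 = 3.00 ≈ 3

3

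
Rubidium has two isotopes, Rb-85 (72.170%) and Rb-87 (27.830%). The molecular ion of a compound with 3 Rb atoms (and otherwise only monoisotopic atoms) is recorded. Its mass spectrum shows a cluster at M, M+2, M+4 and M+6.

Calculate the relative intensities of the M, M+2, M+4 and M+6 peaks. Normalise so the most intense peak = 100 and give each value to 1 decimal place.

86.4 : 100.0 : 38.6 : 5.0

Each Rb atom is independently Rb-85 (p = 0.72170) or Rb-87 (q = 0.27830); the cluster is the binomial expansion (p + q)^3.
P(M) = 0.72170^3 = 0.375898
P(M+2) = 3 × 0.72170^2 × 0.27830^1 = 0.434858
P(M+4) = 3 × 0.72170^1 × 0.27830^2 = 0.167689
P(M+6) = 0.27830^3 = 0.021555
The M+2 peak is largest (0.434858); scaling to 100 gives 86.4 : 100.0 : 38.6 : 5.0.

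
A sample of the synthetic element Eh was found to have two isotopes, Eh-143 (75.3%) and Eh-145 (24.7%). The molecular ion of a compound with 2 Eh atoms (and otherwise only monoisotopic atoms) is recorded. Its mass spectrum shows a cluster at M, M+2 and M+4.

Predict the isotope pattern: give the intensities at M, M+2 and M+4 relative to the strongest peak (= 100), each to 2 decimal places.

The 2 Eh atoms are independent, so intensities follow the terms of (0.753 + 0.247)^2.
P(M) = 0.753^2 = 0.567009
P(M+2) = 2 × 0.753^1 × 0.247^1 = 0.371982
P(M+4) = 0.247^2 = 0.061009
The M peak is largest (0.567009); scaling to 100 gives 100.00 : 65.60 : 10.76.

100.00 : 65.60 : 10.76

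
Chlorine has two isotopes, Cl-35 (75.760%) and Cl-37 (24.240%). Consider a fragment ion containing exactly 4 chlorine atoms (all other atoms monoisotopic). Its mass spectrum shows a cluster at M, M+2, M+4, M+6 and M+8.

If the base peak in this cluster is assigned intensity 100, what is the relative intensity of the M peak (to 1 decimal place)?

Binomial terms of (0.75760 + 0.24240)^4: M 0.3294, M+2 0.4216, M+4 0.2023, M+6 0.0432, M+8 0.0035 → M+2 is the base peak.
P(M+2) = C(4,1) × 0.75760^3 × 0.24240^1 = 4 × 0.4348304 × 0.2424 = 0.421612 (base)
P(M) = C(4,0) × 0.75760^4 × 0.24240^0 = 1 × 0.32942751 × 1.0000 = 0.329428
Relative intensity = 0.329428 / 0.421612 × 100 = 78.1

78.1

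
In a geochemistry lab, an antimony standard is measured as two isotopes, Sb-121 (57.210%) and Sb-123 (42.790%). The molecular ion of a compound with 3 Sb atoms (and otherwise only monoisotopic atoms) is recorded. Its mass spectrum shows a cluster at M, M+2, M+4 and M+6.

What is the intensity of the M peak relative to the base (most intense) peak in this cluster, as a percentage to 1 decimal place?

44.6%

Term probabilities: M 0.1872, M+2 0.4202, M+4 0.3143, M+6 0.0783. Base peak = M+2.
P(M+2) = C(3,1) × 0.57210^2 × 0.42790^1 = 3 × 0.32729841 × 0.4279 = 0.420153 (base)
P(M) = C(3,0) × 0.57210^3 × 0.42790^0 = 1 × 0.18724742 × 1.0000 = 0.187247
Relative intensity = 0.187247 / 0.420153 × 100 = 44.6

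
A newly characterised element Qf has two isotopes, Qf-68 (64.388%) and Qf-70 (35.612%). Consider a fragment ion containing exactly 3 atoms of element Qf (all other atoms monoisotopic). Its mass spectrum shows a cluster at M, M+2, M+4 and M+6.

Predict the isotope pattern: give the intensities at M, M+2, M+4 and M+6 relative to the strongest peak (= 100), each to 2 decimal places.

Each Qf atom is independently Qf-68 (p = 0.64388) or Qf-70 (q = 0.35612); the cluster is the binomial expansion (p + q)^3.
P(M) = 0.64388^3 = 0.266941
P(M+2) = 3 × 0.64388^2 × 0.35612^1 = 0.442922
P(M+4) = 3 × 0.64388^1 × 0.35612^2 = 0.244973
P(M+6) = 0.35612^3 = 0.045164
The M+2 peak is largest (0.442922); scaling to 100 gives 60.27 : 100.00 : 55.31 : 10.20.

60.27 : 100.00 : 55.31 : 10.20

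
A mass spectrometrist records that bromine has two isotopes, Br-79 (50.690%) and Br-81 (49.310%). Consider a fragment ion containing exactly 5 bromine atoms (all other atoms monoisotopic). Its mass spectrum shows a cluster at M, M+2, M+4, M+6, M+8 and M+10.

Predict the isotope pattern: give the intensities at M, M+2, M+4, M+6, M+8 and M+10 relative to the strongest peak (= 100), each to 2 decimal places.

The 5 Br atoms are independent, so intensities follow the terms of (0.50690 + 0.49310)^5.
P(M) = 0.50690^5 = 0.033467
P(M+2) = 5 × 0.50690^4 × 0.49310^1 = 0.162777
P(M+4) = 10 × 0.50690^3 × 0.49310^2 = 0.316692
P(M+6) = 10 × 0.50690^2 × 0.49310^3 = 0.308070
P(M+8) = 5 × 0.50690^1 × 0.49310^4 = 0.149842
P(M+10) = 0.49310^5 = 0.029152
The M+4 peak is largest (0.316692); scaling to 100 gives 10.57 : 51.40 : 100.00 : 97.28 : 47.31 : 9.21.

10.57 : 51.40 : 100.00 : 97.28 : 47.31 : 9.21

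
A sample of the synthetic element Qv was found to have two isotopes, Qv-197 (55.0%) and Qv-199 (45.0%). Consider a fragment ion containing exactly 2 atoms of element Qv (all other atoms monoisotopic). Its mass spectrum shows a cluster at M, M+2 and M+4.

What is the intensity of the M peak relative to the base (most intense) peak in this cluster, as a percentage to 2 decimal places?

Term probabilities: M 0.3025, M+2 0.4950, M+4 0.2025. Base peak = M+2.
P(M+2) = C(2,1) × 0.550^1 × 0.450^1 = 2 × 0.5500 × 0.4500 = 0.495000 (base)
P(M) = C(2,0) × 0.550^2 × 0.450^0 = 1 × 0.3025 × 1.0000 = 0.302500
Relative intensity = 0.302500 / 0.495000 × 100 = 61.11

61.11%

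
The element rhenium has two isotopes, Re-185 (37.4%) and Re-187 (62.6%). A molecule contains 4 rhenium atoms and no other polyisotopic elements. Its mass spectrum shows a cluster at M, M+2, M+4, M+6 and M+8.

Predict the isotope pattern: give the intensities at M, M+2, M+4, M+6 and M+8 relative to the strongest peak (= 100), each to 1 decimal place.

5.3 : 35.7 : 89.6 : 100.0 : 41.8

Expanding (0.374 + 0.626)^4:
P(M) = 0.374^4 = 0.019565
P(M+2) = 4 × 0.374^3 × 0.626^1 = 0.130993
P(M+4) = 6 × 0.374^2 × 0.626^2 = 0.328884
P(M+6) = 4 × 0.374^1 × 0.626^3 = 0.366990
P(M+8) = 0.626^4 = 0.153567
The M+6 peak is largest (0.366990); scaling to 100 gives 5.3 : 35.7 : 89.6 : 100.0 : 41.8.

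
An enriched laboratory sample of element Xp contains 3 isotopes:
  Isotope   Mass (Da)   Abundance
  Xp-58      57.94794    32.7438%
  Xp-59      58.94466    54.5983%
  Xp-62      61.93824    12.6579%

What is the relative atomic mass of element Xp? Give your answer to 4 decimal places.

58.9972 Da

Ar = Σ fᵢ·mᵢ = 0.327438 × 57.94794 + 0.545983 × 58.94466 + 0.126579 × 61.93824
= 18.974358 + 32.182782 + 7.840080 = 58.997220 Da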